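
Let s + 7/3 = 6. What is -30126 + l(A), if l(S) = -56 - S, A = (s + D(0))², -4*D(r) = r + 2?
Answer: -1086913/36 ≈ -30192.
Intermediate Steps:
D(r) = -½ - r/4 (D(r) = -(r + 2)/4 = -(2 + r)/4 = -½ - r/4)
s = 11/3 (s = -7/3 + 6 = 11/3 ≈ 3.6667)
A = 361/36 (A = (11/3 + (-½ - ¼*0))² = (11/3 + (-½ + 0))² = (11/3 - ½)² = (19/6)² = 361/36 ≈ 10.028)
-30126 + l(A) = -30126 + (-56 - 1*361/36) = -30126 + (-56 - 361/36) = -30126 - 2377/36 = -1086913/36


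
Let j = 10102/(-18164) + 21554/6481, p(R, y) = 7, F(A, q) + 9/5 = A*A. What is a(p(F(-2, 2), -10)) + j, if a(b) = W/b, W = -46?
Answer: -1566455053/412023094 ≈ -3.8019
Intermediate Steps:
F(A, q) = -9/5 + A² (F(A, q) = -9/5 + A*A = -9/5 + A²)
j = 163017897/58860442 (j = 10102*(-1/18164) + 21554*(1/6481) = -5051/9082 + 21554/6481 = 163017897/58860442 ≈ 2.7696)
a(b) = -46/b
a(p(F(-2, 2), -10)) + j = -46/7 + 163017897/58860442 = -1566455053/412023094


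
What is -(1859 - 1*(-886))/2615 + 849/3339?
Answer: -463028/582099 ≈ -0.79545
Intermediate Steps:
-(1859 - 1*(-886))/2615 + 849/3339 = -(1859 + 886)*(1/2615) + 849*(1/3339) = -1*2745*(1/2615) + 283/1113 = -2745*1/2615 + 283/1113 = -549/523 + 283/1113 = -463028/582099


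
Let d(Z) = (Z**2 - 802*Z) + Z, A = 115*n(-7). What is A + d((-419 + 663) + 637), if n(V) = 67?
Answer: 78185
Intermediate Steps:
A = 7705 (A = 115*67 = 7705)
d(Z) = Z**2 - 801*Z
A + d((-419 + 663) + 637) = 7705 + ((-419 + 663) + 637)*(-801 + ((-419 + 663) + 637)) = 7705 + (244 + 637)*(-801 + (244 + 637)) = 7705 + 881*(-801 + 881) = 7705 + 881*80 = 7705 + 70480 = 78185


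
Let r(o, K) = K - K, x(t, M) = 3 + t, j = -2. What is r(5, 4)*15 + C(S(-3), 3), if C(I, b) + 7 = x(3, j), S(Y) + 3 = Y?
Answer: -1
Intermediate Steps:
S(Y) = -3 + Y
C(I, b) = -1 (C(I, b) = -7 + (3 + 3) = -7 + 6 = -1)
r(o, K) = 0
r(5, 4)*15 + C(S(-3), 3) = 0*15 - 1 = 0 - 1 = -1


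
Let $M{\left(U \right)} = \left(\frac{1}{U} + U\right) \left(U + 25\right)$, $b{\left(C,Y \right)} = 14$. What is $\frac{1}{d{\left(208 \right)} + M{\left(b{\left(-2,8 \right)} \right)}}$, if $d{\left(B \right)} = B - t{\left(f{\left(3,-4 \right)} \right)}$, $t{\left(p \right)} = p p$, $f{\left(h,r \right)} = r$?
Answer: $\frac{14}{10371} \approx 0.0013499$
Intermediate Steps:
$t{\left(p \right)} = p^{2}$
$d{\left(B \right)} = -16 + B$ ($d{\left(B \right)} = B - \left(-4\right)^{2} = B - 16 = -16 + B$)
$M{\left(U \right)} = \left(25 + U\right) \left(U + \frac{1}{U}\right)$ ($M{\left(U \right)} = \left(U + \frac{1}{U}\right) \left(25 + U\right) = \left(25 + U\right) \left(U + \frac{1}{U}\right)$)
$\frac{1}{d{\left(208 \right)} + M{\left(b{\left(-2,8 \right)} \right)}} = \frac{1}{\left(-16 + 208\right) + \left(1 + 14^{2} + 25 \cdot 14 + \frac{25}{14}\right)} = \frac{1}{192 + \left(1 + 196 + 350 + 25 \cdot \frac{1}{14}\right)} = \frac{1}{192 + \left(1 + 196 + 350 + \frac{25}{14}\right)} = \frac{1}{192 + \frac{7683}{14}} = \frac{1}{\frac{10371}{14}} = \frac{14}{10371}$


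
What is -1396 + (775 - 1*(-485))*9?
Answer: 9944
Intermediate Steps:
-1396 + (775 - 1*(-485))*9 = -1396 + (775 + 485)*9 = -1396 + 1260*9 = -1396 + 11340 = 9944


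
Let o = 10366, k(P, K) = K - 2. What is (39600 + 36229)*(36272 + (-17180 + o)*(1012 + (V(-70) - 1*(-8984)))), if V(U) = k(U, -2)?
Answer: -5160104000064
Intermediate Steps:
k(P, K) = -2 + K
V(U) = -4 (V(U) = -2 - 2 = -4)
(39600 + 36229)*(36272 + (-17180 + o)*(1012 + (V(-70) - 1*(-8984)))) = (39600 + 36229)*(36272 + (-17180 + 10366)*(1012 + (-4 - 1*(-8984)))) = 75829*(36272 - 6814*(1012 + (-4 + 8984))) = 75829*(36272 - 6814*(1012 + 8980)) = 75829*(36272 - 6814*9992) = 75829*(36272 - 68085488) = 75829*(-68049216) = -5160104000064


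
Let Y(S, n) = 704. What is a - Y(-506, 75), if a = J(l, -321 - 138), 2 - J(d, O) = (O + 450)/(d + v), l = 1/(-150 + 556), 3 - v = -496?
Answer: -142218036/202595 ≈ -701.98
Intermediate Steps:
v = 499 (v = 3 - 1*(-496) = 3 + 496 = 499)
l = 1/406 ≈ 0.0024631
J(d, O) = 2 - (450 + O)/(499 + d) (J(d, O) = 2 - (O + 450)/(d + 499) = 2 - (450 + O)/(499 + d))
a = 408844/202595 (a = (548 - (-321 - 138) + 2*(1/406))/(499 + 1/406) = (548 - 1*(-459) + 1/203)/(202595/406) = 406*(548 + 459 + 1/203)/202595 = (406/202595)*(204422/203) = 408844/202595 ≈ 2.0180)
a - Y(-506, 75) = 408844/202595 - 1*704 = 408844/202595 - 704 = -142218036/202595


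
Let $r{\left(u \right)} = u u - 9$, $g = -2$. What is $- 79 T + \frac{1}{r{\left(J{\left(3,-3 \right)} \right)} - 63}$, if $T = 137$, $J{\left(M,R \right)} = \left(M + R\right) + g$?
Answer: $- \frac{735965}{68} \approx -10823.0$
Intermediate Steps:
$J{\left(M,R \right)} = -2 + M + R$ ($J{\left(M,R \right)} = \left(M + R\right) - 2 = -2 + M + R$)
$r{\left(u \right)} = -9 + u^{2}$ ($r{\left(u \right)} = u^{2} - 9 = -9 + u^{2}$)
$- 79 T + \frac{1}{r{\left(J{\left(3,-3 \right)} \right)} - 63} = \left(-79\right) 137 + \frac{1}{\left(-9 + \left(-2 + 3 - 3\right)^{2}\right) - 63} = -10823 + \frac{1}{\left(-9 + \left(-2\right)^{2}\right) - 63} = -10823 + \frac{1}{\left(-9 + 4\right) - 63} = -10823 + \frac{1}{-5 - 63} = -10823 + \frac{1}{-68} = -10823 - \frac{1}{68} = - \frac{735965}{68}$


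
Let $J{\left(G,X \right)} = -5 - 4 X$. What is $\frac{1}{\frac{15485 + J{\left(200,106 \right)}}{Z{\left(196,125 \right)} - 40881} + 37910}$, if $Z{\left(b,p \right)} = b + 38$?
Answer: $\frac{40647}{1540912714} \approx 2.6379 \cdot 10^{-5}$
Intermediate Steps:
$Z{\left(b,p \right)} = 38 + b$
$\frac{1}{\frac{15485 + J{\left(200,106 \right)}}{Z{\left(196,125 \right)} - 40881} + 37910} = \frac{1}{\frac{15485 - 429}{\left(38 + 196\right) - 40881} + 37910} = \frac{1}{\frac{15485 - 429}{234 - 40881} + 37910} = \frac{1}{\frac{15485 - 429}{-40647} + 37910} = \frac{1}{15056 \left(- \frac{1}{40647}\right) + 37910} = \frac{1}{- \frac{15056}{40647} + 37910} = \frac{1}{\frac{1540912714}{40647}} = \frac{40647}{1540912714}$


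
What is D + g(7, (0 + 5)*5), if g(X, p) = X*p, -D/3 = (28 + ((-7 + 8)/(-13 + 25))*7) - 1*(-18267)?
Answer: -218847/4 ≈ -54712.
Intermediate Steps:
D = -219547/4 (D = -3*((28 + ((-7 + 8)/(-13 + 25))*7) - 1*(-18267)) = -3*((28 + (1/12)*7) + 18267) = -3*((28 + 7/12) + 18267) = -3*(343/12 + 18267) = -3*219547/12 = -219547/4 ≈ -54887.)
D + g(7, (0 + 5)*5) = -219547/4 + 7*((0 + 5)*5) = -219547/4 + 7*(5*5) = -219547/4 + 7*25 = -219547/4 + 175 = -218847/4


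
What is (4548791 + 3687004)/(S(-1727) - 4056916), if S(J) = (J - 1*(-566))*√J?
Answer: -33411928508220/16460895290623 + 9561757995*I*√1727/16460895290623 ≈ -2.0298 + 0.02414*I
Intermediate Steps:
S(J) = √J*(566 + J) (S(J) = (J + 566)*√J = (566 + J)*√J = √J*(566 + J))
(4548791 + 3687004)/(S(-1727) - 4056916) = (4548791 + 3687004)/(√(-1727)*(566 - 1727) - 4056916) = 8235795/((I*√1727)*(-1161) - 4056916) = 8235795/(-1161*I*√1727 - 4056916) = 8235795/(-4056916 - 1161*I*√1727)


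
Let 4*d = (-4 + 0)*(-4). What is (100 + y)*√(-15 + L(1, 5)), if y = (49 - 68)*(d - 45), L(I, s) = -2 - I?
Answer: 2637*I*√2 ≈ 3729.3*I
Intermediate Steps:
d = 4 (d = ((-4 + 0)*(-4))/4 = (-4*(-4))/4 = (¼)*16 = 4)
y = 779 (y = (49 - 68)*(4 - 45) = -19*(-41) = 779)
(100 + y)*√(-15 + L(1, 5)) = (100 + 779)*√(-15 + (-2 - 1*1)) = 879*√(-15 + (-2 - 1)) = 879*√(-15 - 3) = 879*√(-18) = 879*(3*I*√2) = 2637*I*√2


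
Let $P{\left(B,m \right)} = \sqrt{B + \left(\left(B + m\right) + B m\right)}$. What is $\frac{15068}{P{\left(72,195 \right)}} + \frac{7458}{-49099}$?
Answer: $- \frac{7458}{49099} + \frac{15068 \sqrt{14379}}{14379} \approx 125.51$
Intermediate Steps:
$P{\left(B,m \right)} = \sqrt{m + 2 B + B m}$ ($P{\left(B,m \right)} = \sqrt{B + \left(B + m + B m\right)} = \sqrt{m + 2 B + B m}$)
$\frac{15068}{P{\left(72,195 \right)}} + \frac{7458}{-49099} = \frac{15068}{\sqrt{195 + 2 \cdot 72 + 72 \cdot 195}} + \frac{7458}{-49099} = \frac{15068}{\sqrt{195 + 144 + 14040}} + 7458 \left(- \frac{1}{49099}\right) = \frac{15068}{\sqrt{14379}} - \frac{7458}{49099} = 15068 \frac{\sqrt{14379}}{14379} - \frac{7458}{49099} = \frac{15068 \sqrt{14379}}{14379} - \frac{7458}{49099} = - \frac{7458}{49099} + \frac{15068 \sqrt{14379}}{14379}$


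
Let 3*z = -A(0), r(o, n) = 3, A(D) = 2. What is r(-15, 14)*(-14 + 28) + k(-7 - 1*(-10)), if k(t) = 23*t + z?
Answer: 331/3 ≈ 110.33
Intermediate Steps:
z = -2/3 (z = (-1*2)/3 = (1/3)*(-2) = -2/3 ≈ -0.66667)
k(t) = -2/3 + 23*t (k(t) = 23*t - 2/3 = -2/3 + 23*t)
r(-15, 14)*(-14 + 28) + k(-7 - 1*(-10)) = 3*(-14 + 28) + (-2/3 + 23*(-7 - 1*(-10))) = 3*14 + (-2/3 + 23*(-7 + 10)) = 42 + (-2/3 + 23*3) = 42 + (-2/3 + 69) = 42 + 205/3 = 331/3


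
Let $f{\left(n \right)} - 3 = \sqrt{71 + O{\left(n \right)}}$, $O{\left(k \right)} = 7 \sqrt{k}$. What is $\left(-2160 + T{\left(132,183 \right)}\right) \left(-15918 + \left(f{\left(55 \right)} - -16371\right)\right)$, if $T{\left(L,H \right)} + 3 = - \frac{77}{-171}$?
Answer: $- \frac{2958368}{3} - \frac{369796 \sqrt{71 + 7 \sqrt{55}}}{171} \approx -1.0101 \cdot 10^{6}$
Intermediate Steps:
$T{\left(L,H \right)} = - \frac{436}{171}$ ($T{\left(L,H \right)} = -3 - \frac{77}{-171} = -3 - - \frac{77}{171} = -3 + \frac{77}{171} = - \frac{436}{171}$)
$f{\left(n \right)} = 3 + \sqrt{71 + 7 \sqrt{n}}$
$\left(-2160 + T{\left(132,183 \right)}\right) \left(-15918 + \left(f{\left(55 \right)} - -16371\right)\right) = \left(-2160 - \frac{436}{171}\right) \left(-15918 + \left(\left(3 + \sqrt{71 + 7 \sqrt{55}}\right) - -16371\right)\right) = - \frac{369796 \left(-15918 + \left(\left(3 + \sqrt{71 + 7 \sqrt{55}}\right) + 16371\right)\right)}{171} = - \frac{369796 \left(-15918 + \left(16374 + \sqrt{71 + 7 \sqrt{55}}\right)\right)}{171} = - \frac{369796 \left(456 + \sqrt{71 + 7 \sqrt{55}}\right)}{171} = - \frac{2958368}{3} - \frac{369796 \sqrt{71 + 7 \sqrt{55}}}{171}$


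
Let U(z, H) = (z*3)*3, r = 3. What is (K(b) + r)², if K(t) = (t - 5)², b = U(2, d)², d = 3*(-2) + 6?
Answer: 10355911696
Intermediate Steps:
d = 0 (d = -6 + 6 = 0)
U(z, H) = 9*z (U(z, H) = (3*z)*3 = 9*z)
b = 324 (b = (9*2)² = 18² = 324)
K(t) = (-5 + t)²
(K(b) + r)² = ((-5 + 324)² + 3)² = (319² + 3)² = (101761 + 3)² = 101764² = 10355911696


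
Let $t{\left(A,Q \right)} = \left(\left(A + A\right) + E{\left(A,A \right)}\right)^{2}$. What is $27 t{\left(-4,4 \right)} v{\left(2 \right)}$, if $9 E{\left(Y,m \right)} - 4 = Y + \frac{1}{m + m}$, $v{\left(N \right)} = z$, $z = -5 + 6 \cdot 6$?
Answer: $\frac{10320799}{192} \approx 53754.0$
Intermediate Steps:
$z = 31$ ($z = -5 + 36 = 31$)
$v{\left(N \right)} = 31$
$E{\left(Y,m \right)} = \frac{4}{9} + \frac{Y}{9} + \frac{1}{18 m}$ ($E{\left(Y,m \right)} = \frac{4}{9} + \frac{Y + \frac{1}{m + m}}{9} = \frac{4}{9} + \frac{Y + \frac{1}{2 m}}{9} = \frac{4}{9} + \left(\frac{Y}{9} + \frac{1}{18 m}\right) = \frac{4}{9} + \frac{Y}{9} + \frac{1}{18 m}$)
$t{\left(A,Q \right)} = \left(2 A + \frac{1 + 2 A \left(4 + A\right)}{18 A}\right)^{2}$ ($t{\left(A,Q \right)} = \left(\left(A + A\right) + \frac{1 + 2 A \left(4 + A\right)}{18 A}\right)^{2} = \left(2 A + \frac{1 + 2 A \left(4 + A\right)}{18 A}\right)^{2}$)
$27 t{\left(-4,4 \right)} v{\left(2 \right)} = 27 \frac{\left(1 + 8 \left(-4\right) + 38 \left(-4\right)^{2}\right)^{2}}{324 \cdot 16} \cdot 31 = 27 \cdot \frac{1}{324} \cdot \frac{1}{16} \left(1 - 32 + 38 \cdot 16\right)^{2} \cdot 31 = 27 \cdot \frac{1}{324} \cdot \frac{1}{16} \left(1 - 32 + 608\right)^{2} \cdot 31 = 27 \cdot \frac{1}{324} \cdot \frac{1}{16} \cdot 577^{2} \cdot 31 = 27 \cdot \frac{1}{324} \cdot \frac{1}{16} \cdot 332929 \cdot 31 = 27 \cdot \frac{332929}{5184} \cdot 31 = \frac{332929}{192} \cdot 31 = \frac{10320799}{192}$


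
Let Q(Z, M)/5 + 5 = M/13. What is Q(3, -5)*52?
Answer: -1400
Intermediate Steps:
Q(Z, M) = -25 + 5*M/13 (Q(Z, M) = -25 + 5*(M/13) = -25 + 5*M/13)
Q(3, -5)*52 = (-25 + (5/13)*(-5))*52 = (-25 - 25/13)*52 = -350/13*52 = -1400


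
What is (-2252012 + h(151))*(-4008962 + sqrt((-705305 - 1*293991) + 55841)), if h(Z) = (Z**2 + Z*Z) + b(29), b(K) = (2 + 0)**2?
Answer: 8845397810572 - 2206406*I*sqrt(943455) ≈ 8.8454e+12 - 2.1431e+9*I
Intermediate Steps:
b(K) = 4 (b(K) = 2**2 = 4)
h(Z) = 4 + 2*Z**2 (h(Z) = (Z**2 + Z*Z) + 4 = (Z**2 + Z**2) + 4 = 2*Z**2 + 4 = 4 + 2*Z**2)
(-2252012 + h(151))*(-4008962 + sqrt((-705305 - 1*293991) + 55841)) = (-2252012 + (4 + 2*151**2))*(-4008962 + sqrt((-705305 - 1*293991) + 55841)) = (-2252012 + (4 + 2*22801))*(-4008962 + sqrt((-705305 - 293991) + 55841)) = (-2252012 + (4 + 45602))*(-4008962 + sqrt(-999296 + 55841)) = (-2252012 + 45606)*(-4008962 + sqrt(-943455)) = -2206406*(-4008962 + I*sqrt(943455)) = 8845397810572 - 2206406*I*sqrt(943455)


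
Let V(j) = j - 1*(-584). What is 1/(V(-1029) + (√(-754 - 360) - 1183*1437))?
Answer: -850208/1445707287085 - I*√1114/2891414574170 ≈ -5.8809e-7 - 1.1543e-11*I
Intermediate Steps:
V(j) = 584 + j (V(j) = j + 584 = 584 + j)
1/(V(-1029) + (√(-754 - 360) - 1183*1437)) = 1/((584 - 1029) + (√(-754 - 360) - 1183*1437)) = 1/(-445 + (√(-1114) - 1699971)) = 1/(-445 + (I*√1114 - 1699971)) = 1/(-445 + (-1699971 + I*√1114)) = 1/(-1700416 + I*√1114)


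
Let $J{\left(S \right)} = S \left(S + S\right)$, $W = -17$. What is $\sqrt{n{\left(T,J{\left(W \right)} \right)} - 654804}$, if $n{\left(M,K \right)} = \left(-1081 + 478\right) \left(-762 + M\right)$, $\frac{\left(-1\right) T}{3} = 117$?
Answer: $33 \sqrt{15} \approx 127.81$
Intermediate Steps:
$J{\left(S \right)} = 2 S^{2}$ ($J{\left(S \right)} = S 2 S = 2 S^{2}$)
$T = -351$ ($T = \left(-3\right) 117 = -351$)
$n{\left(M,K \right)} = 459486 - 603 M$ ($n{\left(M,K \right)} = - 603 \left(-762 + M\right) = 459486 - 603 M$)
$\sqrt{n{\left(T,J{\left(W \right)} \right)} - 654804} = \sqrt{\left(459486 - -211653\right) - 654804} = \sqrt{\left(459486 + 211653\right) - 654804} = \sqrt{671139 - 654804} = \sqrt{16335} = 33 \sqrt{15}$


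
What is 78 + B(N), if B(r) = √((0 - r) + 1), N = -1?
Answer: 78 + √2 ≈ 79.414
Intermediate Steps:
B(r) = √(1 - r) (B(r) = √(-r + 1) = √(1 - r))
78 + B(N) = 78 + √(1 - 1*(-1)) = 78 + √(1 + 1) = 78 + √2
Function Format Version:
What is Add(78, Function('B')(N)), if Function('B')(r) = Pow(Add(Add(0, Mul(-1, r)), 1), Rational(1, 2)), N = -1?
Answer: Add(78, Pow(2, Rational(1, 2))) ≈ 79.414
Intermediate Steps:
Function('B')(r) = Pow(Add(1, Mul(-1, r)), Rational(1, 2)) (Function('B')(r) = Pow(Add(Mul(-1, r), 1), Rational(1, 2)) = Pow(Add(1, Mul(-1, r)), Rational(1, 2)))
Add(78, Function('B')(N)) = Add(78, Pow(Add(1, Mul(-1, -1)), Rational(1, 2))) = Add(78, Pow(Add(1, 1), Rational(1, 2))) = Add(78, Pow(2, Rational(1, 2)))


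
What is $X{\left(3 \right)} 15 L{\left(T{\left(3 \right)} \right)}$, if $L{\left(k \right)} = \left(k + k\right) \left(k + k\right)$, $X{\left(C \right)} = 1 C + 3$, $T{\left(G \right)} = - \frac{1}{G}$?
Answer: $40$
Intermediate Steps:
$X{\left(C \right)} = 3 + C$ ($X{\left(C \right)} = C + 3 = 3 + C$)
$L{\left(k \right)} = 4 k^{2}$ ($L{\left(k \right)} = 2 k 2 k = 4 k^{2}$)
$X{\left(3 \right)} 15 L{\left(T{\left(3 \right)} \right)} = \left(3 + 3\right) 15 \cdot 4 \left(- \frac{1}{3}\right)^{2} = 6 \cdot 15 \cdot 4 \left(\left(-1\right) \frac{1}{3}\right)^{2} = 90 \cdot 4 \left(- \frac{1}{3}\right)^{2} = 90 \cdot 4 \cdot \frac{1}{9} = 90 \cdot \frac{4}{9} = 40$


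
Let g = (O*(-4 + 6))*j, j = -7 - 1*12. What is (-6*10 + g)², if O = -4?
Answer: 8464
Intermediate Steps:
j = -19 (j = -7 - 12 = -19)
g = 152 (g = -4*(-4 + 6)*(-19) = -4*2*(-19) = -8*(-19) = 152)
(-6*10 + g)² = (-6*10 + 152)² = (-60 + 152)² = 92² = 8464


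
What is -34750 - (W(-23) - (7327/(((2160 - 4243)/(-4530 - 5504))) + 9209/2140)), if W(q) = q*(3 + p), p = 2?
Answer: 2960426167/4457620 ≈ 664.13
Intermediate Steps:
W(q) = 5*q (W(q) = q*(3 + 2) = q*5 = 5*q)
-34750 - (W(-23) - (7327/(((2160 - 4243)/(-4530 - 5504))) + 9209/2140)) = -34750 - (5*(-23) - (7327/(((2160 - 4243)/(-4530 - 5504))) + 9209/2140)) = -34750 - (-115 - (7327/((-2083/(-10034))) + 9209*(1/2140))) = -34750 - (-115 - (7327/((-2083*(-1/10034))) + 9209/2140)) = -34750 - (-115 - (7327/(2083/10034) + 9209/2140)) = -34750 - (-115 - (7327*(10034/2083) + 9209/2140)) = -34750 - (-115 - (73519118/2083 + 9209/2140)) = -34750 - (-115 - 1*157350094867/4457620) = -34750 - (-115 - 157350094867/4457620) = -34750 - 1*(-157862721167/4457620) = -34750 + 157862721167/4457620 = 2960426167/4457620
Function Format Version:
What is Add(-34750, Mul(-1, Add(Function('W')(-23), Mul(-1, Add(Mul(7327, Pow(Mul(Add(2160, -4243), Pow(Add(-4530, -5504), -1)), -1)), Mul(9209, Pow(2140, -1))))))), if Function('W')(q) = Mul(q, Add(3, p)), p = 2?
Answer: Rational(2960426167, 4457620) ≈ 664.13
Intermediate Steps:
Function('W')(q) = Mul(5, q) (Function('W')(q) = Mul(q, Add(3, 2)) = Mul(q, 5) = Mul(5, q))
Add(-34750, Mul(-1, Add(Function('W')(-23), Mul(-1, Add(Mul(7327, Pow(Mul(Add(2160, -4243), Pow(Add(-4530, -5504), -1)), -1)), Mul(9209, Pow(2140, -1))))))) = Add(-34750, Mul(-1, Add(Mul(5, -23), Mul(-1, Add(Mul(7327, Pow(Mul(Add(2160, -4243), Pow(Add(-4530, -5504), -1)), -1)), Mul(9209, Pow(2140, -1))))))) = Add(-34750, Mul(-1, Add(-115, Mul(-1, Add(Mul(7327, Pow(Mul(-2083, Pow(-10034, -1)), -1)), Mul(9209, Rational(1, 2140))))))) = Add(-34750, Mul(-1, Add(-115, Mul(-1, Add(Mul(7327, Pow(Mul(-2083, Rational(-1, 10034)), -1)), Rational(9209, 2140)))))) = Add(-34750, Mul(-1, Add(-115, Mul(-1, Add(Mul(7327, Pow(Rational(2083, 10034), -1)), Rational(9209, 2140)))))) = Add(-34750, Mul(-1, Add(-115, Mul(-1, Add(Mul(7327, Rational(10034, 2083)), Rational(9209, 2140)))))) = Add(-34750, Mul(-1, Add(-115, Mul(-1, Add(Rational(73519118, 2083), Rational(9209, 2140)))))) = Add(-34750, Mul(-1, Add(-115, Mul(-1, Rational(157350094867, 4457620))))) = Add(-34750, Mul(-1, Add(-115, Rational(-157350094867, 4457620)))) = Add(-34750, Mul(-1, Rational(-157862721167, 4457620))) = Add(-34750, Rational(157862721167, 4457620)) = Rational(2960426167, 4457620)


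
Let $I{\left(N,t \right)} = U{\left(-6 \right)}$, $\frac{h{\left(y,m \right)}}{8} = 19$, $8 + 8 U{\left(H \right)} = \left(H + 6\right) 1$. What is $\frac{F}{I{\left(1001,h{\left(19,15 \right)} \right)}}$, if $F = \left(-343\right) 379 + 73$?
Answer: $129924$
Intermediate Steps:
$U{\left(H \right)} = - \frac{1}{4} + \frac{H}{8}$ ($U{\left(H \right)} = -1 + \frac{\left(H + 6\right) 1}{8} = -1 + \frac{\left(6 + H\right) 1}{8} = -1 + \frac{6 + H}{8} = -1 + \left(\frac{3}{4} + \frac{H}{8}\right) = - \frac{1}{4} + \frac{H}{8}$)
$h{\left(y,m \right)} = 152$ ($h{\left(y,m \right)} = 8 \cdot 19 = 152$)
$I{\left(N,t \right)} = -1$ ($I{\left(N,t \right)} = - \frac{1}{4} + \frac{1}{8} \left(-6\right) = - \frac{1}{4} - \frac{3}{4} = -1$)
$F = -129924$ ($F = -129997 + 73 = -129924$)
$\frac{F}{I{\left(1001,h{\left(19,15 \right)} \right)}} = - \frac{129924}{-1} = \left(-129924\right) \left(-1\right) = 129924$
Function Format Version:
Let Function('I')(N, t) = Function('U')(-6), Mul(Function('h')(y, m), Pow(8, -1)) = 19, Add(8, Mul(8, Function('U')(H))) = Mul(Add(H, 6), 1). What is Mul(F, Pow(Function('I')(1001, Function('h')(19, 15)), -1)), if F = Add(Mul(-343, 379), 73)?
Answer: 129924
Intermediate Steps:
Function('U')(H) = Add(Rational(-1, 4), Mul(Rational(1, 8), H)) (Function('U')(H) = Add(-1, Mul(Rational(1, 8), Mul(Add(H, 6), 1))) = Add(-1, Mul(Rational(1, 8), Mul(Add(6, H), 1))) = Add(-1, Mul(Rational(1, 8), Add(6, H))) = Add(-1, Add(Rational(3, 4), Mul(Rational(1, 8), H))) = Add(Rational(-1, 4), Mul(Rational(1, 8), H)))
Function('h')(y, m) = 152 (Function('h')(y, m) = Mul(8, 19) = 152)
Function('I')(N, t) = -1 (Function('I')(N, t) = Add(Rational(-1, 4), Mul(Rational(1, 8), -6)) = Add(Rational(-1, 4), Rational(-3, 4)) = -1)
F = -129924 (F = Add(-129997, 73) = -129924)
Mul(F, Pow(Function('I')(1001, Function('h')(19, 15)), -1)) = Mul(-129924, Pow(-1, -1)) = Mul(-129924, -1) = 129924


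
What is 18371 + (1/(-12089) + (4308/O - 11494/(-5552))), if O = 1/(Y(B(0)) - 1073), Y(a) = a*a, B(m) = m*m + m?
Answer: -154509653357525/33559064 ≈ -4.6041e+6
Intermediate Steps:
B(m) = m + m² (B(m) = m² + m = m + m²)
Y(a) = a²
O = -1/1073 (O = 1/((0*(1 + 0))² - 1073) = 1/((0*1)² - 1073) = 1/(0² - 1073) = 1/(0 - 1073) = 1/(-1073) = -1/1073 ≈ -0.00093197)
18371 + (1/(-12089) + (4308/O - 11494/(-5552))) = 18371 + (1/(-12089) + (4308/(-1/1073) - 11494/(-5552))) = 18371 + (-1/12089 + (4308*(-1073) - 11494*(-1/5552))) = 18371 + (-1/12089 + (-4622484 + 5747/2776)) = 18371 + (-1/12089 - 12832009837/2776) = 18371 - 155126166922269/33559064 = -154509653357525/33559064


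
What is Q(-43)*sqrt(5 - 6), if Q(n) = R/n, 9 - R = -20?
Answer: -29*I/43 ≈ -0.67442*I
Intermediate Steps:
R = 29 (R = 9 - 1*(-20) = 9 + 20 = 29)
Q(n) = 29/n
Q(-43)*sqrt(5 - 6) = (29/(-43))*sqrt(5 - 6) = (29*(-1/43))*sqrt(-1) = -29*I/43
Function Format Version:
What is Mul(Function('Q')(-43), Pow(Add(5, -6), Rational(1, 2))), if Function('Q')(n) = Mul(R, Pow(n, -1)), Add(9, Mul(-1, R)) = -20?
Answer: Mul(Rational(-29, 43), I) ≈ Mul(-0.67442, I)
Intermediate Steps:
R = 29 (R = Add(9, Mul(-1, -20)) = Add(9, 20) = 29)
Function('Q')(n) = Mul(29, Pow(n, -1))
Mul(Function('Q')(-43), Pow(Add(5, -6), Rational(1, 2))) = Mul(Mul(29, Pow(-43, -1)), Pow(Add(5, -6), Rational(1, 2))) = Mul(Mul(29, Rational(-1, 43)), Pow(-1, Rational(1, 2))) = Mul(Rational(-29, 43), I)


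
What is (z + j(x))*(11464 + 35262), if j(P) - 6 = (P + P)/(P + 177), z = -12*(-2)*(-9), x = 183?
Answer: -292948657/30 ≈ -9.7650e+6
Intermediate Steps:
z = -216 (z = 24*(-9) = -216)
j(P) = 6 + 2*P/(177 + P) (j(P) = 6 + (P + P)/(P + 177) = 6 + (2*P)/(177 + P) = 6 + 2*P/(177 + P))
(z + j(x))*(11464 + 35262) = (-216 + 2*(531 + 4*183)/(177 + 183))*(11464 + 35262) = (-216 + 2*(531 + 732)/360)*46726 = (-216 + 2*(1/360)*1263)*46726 = (-216 + 421/60)*46726 = -12539/60*46726 = -292948657/30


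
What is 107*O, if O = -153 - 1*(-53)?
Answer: -10700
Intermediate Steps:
O = -100 (O = -153 + 53 = -100)
107*O = 107*(-100) = -10700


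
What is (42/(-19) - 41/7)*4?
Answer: -4292/133 ≈ -32.271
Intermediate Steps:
(42/(-19) - 41/7)*4 = (42*(-1/19) - 41*⅐)*4 = (-42/19 - 41/7)*4 = -1073/133*4 = -4292/133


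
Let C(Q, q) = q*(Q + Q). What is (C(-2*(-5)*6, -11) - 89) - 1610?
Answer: -3019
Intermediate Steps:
C(Q, q) = 2*Q*q (C(Q, q) = q*(2*Q) = 2*Q*q)
(C(-2*(-5)*6, -11) - 89) - 1610 = (2*(-2*(-5)*6)*(-11) - 89) - 1610 = (2*(10*6)*(-11) - 89) - 1610 = (2*60*(-11) - 89) - 1610 = (-1320 - 89) - 1610 = -1409 - 1610 = -3019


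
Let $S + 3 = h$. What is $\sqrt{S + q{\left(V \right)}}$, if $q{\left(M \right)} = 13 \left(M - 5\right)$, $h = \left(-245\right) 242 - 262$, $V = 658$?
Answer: $3 i \sqrt{5674} \approx 225.98 i$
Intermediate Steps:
$h = -59552$ ($h = -59290 - 262 = -59552$)
$S = -59555$ ($S = -3 - 59552 = -59555$)
$q{\left(M \right)} = -65 + 13 M$ ($q{\left(M \right)} = 13 \left(-5 + M\right) = -65 + 13 M$)
$\sqrt{S + q{\left(V \right)}} = \sqrt{-59555 + \left(-65 + 13 \cdot 658\right)} = \sqrt{-59555 + \left(-65 + 8554\right)} = \sqrt{-59555 + 8489} = \sqrt{-51066} = 3 i \sqrt{5674}$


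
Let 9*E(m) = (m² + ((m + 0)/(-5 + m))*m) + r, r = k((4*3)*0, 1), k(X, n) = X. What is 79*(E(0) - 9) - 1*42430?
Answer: -43141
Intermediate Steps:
r = 0 (r = (4*3)*0 = 12*0 = 0)
E(m) = m²/9 + m²/(9*(-5 + m)) (E(m) = ((m² + ((m + 0)/(-5 + m))*m) + 0)/9 = ((m² + (m/(-5 + m))*m) + 0)/9 = ((m² + m²/(-5 + m)) + 0)/9 = (m² + m²/(-5 + m))/9 = m²/9 + m²/(9*(-5 + m)))
79*(E(0) - 9) - 1*42430 = 79*((⅑)*0²*(-4 + 0)/(-5 + 0) - 9) - 1*42430 = 79*((⅑)*0*(-4)/(-5) - 9) - 42430 = 79*((⅑)*0*(-⅕)*(-4) - 9) - 42430 = 79*(0 - 9) - 42430 = 79*(-9) - 42430 = -711 - 42430 = -43141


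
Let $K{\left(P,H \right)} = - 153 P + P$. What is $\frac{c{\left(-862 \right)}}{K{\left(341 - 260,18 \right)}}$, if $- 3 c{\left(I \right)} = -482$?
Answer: $- \frac{241}{18468} \approx -0.01305$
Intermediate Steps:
$c{\left(I \right)} = \frac{482}{3}$ ($c{\left(I \right)} = \left(- \frac{1}{3}\right) \left(-482\right) = \frac{482}{3}$)
$K{\left(P,H \right)} = - 152 P$
$\frac{c{\left(-862 \right)}}{K{\left(341 - 260,18 \right)}} = \frac{482}{3 \left(- 152 \left(341 - 260\right)\right)} = \frac{482}{3 \left(\left(-152\right) 81\right)} = \frac{482}{3 \left(-12312\right)} = \frac{482}{3} \left(- \frac{1}{12312}\right) = - \frac{241}{18468}$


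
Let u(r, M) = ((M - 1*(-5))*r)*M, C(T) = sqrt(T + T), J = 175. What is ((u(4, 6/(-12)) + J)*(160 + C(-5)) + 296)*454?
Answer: 12192624 + 75364*I*sqrt(10) ≈ 1.2193e+7 + 2.3832e+5*I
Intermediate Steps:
C(T) = sqrt(2)*sqrt(T) (C(T) = sqrt(2*T) = sqrt(2)*sqrt(T))
u(r, M) = M*r*(5 + M) (u(r, M) = ((M + 5)*r)*M = ((5 + M)*r)*M = (r*(5 + M))*M = M*r*(5 + M))
((u(4, 6/(-12)) + J)*(160 + C(-5)) + 296)*454 = (((6/(-12))*4*(5 + 6/(-12)) + 175)*(160 + sqrt(2)*sqrt(-5)) + 296)*454 = (((6*(-1/12))*4*(5 + 6*(-1/12)) + 175)*(160 + sqrt(2)*(I*sqrt(5))) + 296)*454 = ((-1/2*4*(5 - 1/2) + 175)*(160 + I*sqrt(10)) + 296)*454 = ((-1/2*4*9/2 + 175)*(160 + I*sqrt(10)) + 296)*454 = ((-9 + 175)*(160 + I*sqrt(10)) + 296)*454 = (166*(160 + I*sqrt(10)) + 296)*454 = ((26560 + 166*I*sqrt(10)) + 296)*454 = (26856 + 166*I*sqrt(10))*454 = 12192624 + 75364*I*sqrt(10)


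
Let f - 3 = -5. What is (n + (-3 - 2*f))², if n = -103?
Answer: 10404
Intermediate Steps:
f = -2 (f = 3 - 5 = -2)
(n + (-3 - 2*f))² = (-103 + (-3 - 2*(-2)))² = (-103 + (-3 + 4))² = (-103 + 1)² = (-102)² = 10404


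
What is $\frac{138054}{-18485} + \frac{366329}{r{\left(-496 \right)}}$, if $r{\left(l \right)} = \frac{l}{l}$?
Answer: $\frac{6771453511}{18485} \approx 3.6632 \cdot 10^{5}$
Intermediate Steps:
$r{\left(l \right)} = 1$
$\frac{138054}{-18485} + \frac{366329}{r{\left(-496 \right)}} = \frac{138054}{-18485} + \frac{366329}{1} = 138054 \left(- \frac{1}{18485}\right) + 366329 \cdot 1 = - \frac{138054}{18485} + 366329 = \frac{6771453511}{18485}$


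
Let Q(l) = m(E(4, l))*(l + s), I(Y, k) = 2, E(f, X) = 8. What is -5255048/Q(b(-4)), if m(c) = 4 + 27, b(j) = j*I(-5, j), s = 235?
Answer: -5255048/7037 ≈ -746.77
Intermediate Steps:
b(j) = 2*j (b(j) = j*2 = 2*j)
m(c) = 31
Q(l) = 7285 + 31*l (Q(l) = 31*(l + 235) = 31*(235 + l) = 7285 + 31*l)
-5255048/Q(b(-4)) = -5255048/(7285 + 31*(2*(-4))) = -5255048/(7285 + 31*(-8)) = -5255048/(7285 - 248) = -5255048/7037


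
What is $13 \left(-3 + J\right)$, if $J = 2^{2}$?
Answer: $13$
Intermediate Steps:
$J = 4$
$13 \left(-3 + J\right) = 13 \left(-3 + 4\right) = 13 \cdot 1 = 13$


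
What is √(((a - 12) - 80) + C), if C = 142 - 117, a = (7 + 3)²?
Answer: √33 ≈ 5.7446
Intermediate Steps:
a = 100 (a = 10² = 100)
C = 25
√(((a - 12) - 80) + C) = √(((100 - 12) - 80) + 25) = √((88 - 80) + 25) = √(8 + 25) = √33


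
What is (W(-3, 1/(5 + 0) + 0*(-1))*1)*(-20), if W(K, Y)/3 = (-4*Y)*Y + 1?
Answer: -252/5 ≈ -50.400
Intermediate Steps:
W(K, Y) = 3 - 12*Y² (W(K, Y) = 3*((-4*Y)*Y + 1) = 3*(-4*Y² + 1) = 3*(1 - 4*Y²) = 3 - 12*Y²)
(W(-3, 1/(5 + 0) + 0*(-1))*1)*(-20) = ((3 - 12*(1/(5 + 0) + 0*(-1))²)*1)*(-20) = ((3 - 12*(1/5 + 0)²)*1)*(-20) = ((3 - 12*(⅕ + 0)²)*1)*(-20) = ((3 - 12*(⅕)²)*1)*(-20) = ((3 - 12*1/25)*1)*(-20) = ((3 - 12/25)*1)*(-20) = ((63/25)*1)*(-20) = (63/25)*(-20) = -252/5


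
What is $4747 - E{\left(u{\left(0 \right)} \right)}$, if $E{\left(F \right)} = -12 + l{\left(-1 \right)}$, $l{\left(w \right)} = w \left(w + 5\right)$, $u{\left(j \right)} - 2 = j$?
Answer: $4763$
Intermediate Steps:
$u{\left(j \right)} = 2 + j$
$l{\left(w \right)} = w \left(5 + w\right)$
$E{\left(F \right)} = -16$ ($E{\left(F \right)} = -12 - \left(5 - 1\right) = -12 - 4 = -16$)
$4747 - E{\left(u{\left(0 \right)} \right)} = 4747 - -16 = 4747 + 16 = 4763$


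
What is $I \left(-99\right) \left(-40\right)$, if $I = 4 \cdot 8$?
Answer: $126720$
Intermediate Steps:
$I = 32$
$I \left(-99\right) \left(-40\right) = 32 \left(-99\right) \left(-40\right) = \left(-3168\right) \left(-40\right) = 126720$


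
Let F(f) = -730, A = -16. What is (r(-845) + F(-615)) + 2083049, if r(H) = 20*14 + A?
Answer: 2082583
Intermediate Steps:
r(H) = 264 (r(H) = 20*14 - 16 = 280 - 16 = 264)
(r(-845) + F(-615)) + 2083049 = (264 - 730) + 2083049 = -466 + 2083049 = 2082583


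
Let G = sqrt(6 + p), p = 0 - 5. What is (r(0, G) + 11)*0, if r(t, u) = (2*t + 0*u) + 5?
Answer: 0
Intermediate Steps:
p = -5
G = 1 (G = sqrt(6 - 5) = sqrt(1) = 1)
r(t, u) = 5 + 2*t (r(t, u) = (2*t + 0) + 5 = 2*t + 5 = 5 + 2*t)
(r(0, G) + 11)*0 = ((5 + 2*0) + 11)*0 = ((5 + 0) + 11)*0 = (5 + 11)*0 = 16*0 = 0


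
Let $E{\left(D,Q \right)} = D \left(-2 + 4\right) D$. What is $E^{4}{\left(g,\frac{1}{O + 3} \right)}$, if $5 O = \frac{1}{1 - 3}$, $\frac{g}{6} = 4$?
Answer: $1761205026816$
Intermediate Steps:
$g = 24$ ($g = 6 \cdot 4 = 24$)
$O = - \frac{1}{10}$ ($O = \frac{1}{5 \left(1 - 3\right)} = \frac{1}{5 \left(-2\right)} = \frac{1}{5} \left(- \frac{1}{2}\right) = - \frac{1}{10} \approx -0.1$)
$E{\left(D,Q \right)} = 2 D^{2}$ ($E{\left(D,Q \right)} = D 2 D = 2 D D = 2 D^{2}$)
$E^{4}{\left(g,\frac{1}{O + 3} \right)} = \left(2 \cdot 24^{2}\right)^{4} = \left(2 \cdot 576\right)^{4} = 1152^{4} = 1761205026816$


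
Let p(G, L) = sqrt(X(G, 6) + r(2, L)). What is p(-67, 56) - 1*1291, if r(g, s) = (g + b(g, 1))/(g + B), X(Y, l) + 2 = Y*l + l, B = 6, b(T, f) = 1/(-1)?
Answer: -1291 + I*sqrt(6366)/4 ≈ -1291.0 + 19.947*I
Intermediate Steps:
b(T, f) = -1
X(Y, l) = -2 + l + Y*l (X(Y, l) = -2 + (Y*l + l) = -2 + (l + Y*l) = -2 + l + Y*l)
r(g, s) = (-1 + g)/(6 + g) (r(g, s) = (g - 1)/(g + 6) = (-1 + g)/(6 + g))
p(G, L) = sqrt(33/8 + 6*G) (p(G, L) = sqrt((-2 + 6 + G*6) + (-1 + 2)/(6 + 2)) = sqrt((-2 + 6 + 6*G) + 1/8) = sqrt((4 + 6*G) + (1/8)*1) = sqrt((4 + 6*G) + 1/8) = sqrt(33/8 + 6*G))
p(-67, 56) - 1*1291 = sqrt(66 + 96*(-67))/4 - 1*1291 = sqrt(66 - 6432)/4 - 1291 = sqrt(-6366)/4 - 1291 = (I*sqrt(6366))/4 - 1291 = I*sqrt(6366)/4 - 1291 = -1291 + I*sqrt(6366)/4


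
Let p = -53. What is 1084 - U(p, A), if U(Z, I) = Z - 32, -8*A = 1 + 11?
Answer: 1169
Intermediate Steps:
A = -3/2 (A = -(1 + 11)/8 = -1/8*12 = -3/2 ≈ -1.5000)
U(Z, I) = -32 + Z
1084 - U(p, A) = 1084 - (-32 - 53) = 1084 - 1*(-85) = 1084 + 85 = 1169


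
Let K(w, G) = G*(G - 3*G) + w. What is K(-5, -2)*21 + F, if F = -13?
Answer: -286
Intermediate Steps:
K(w, G) = w - 2*G**2 (K(w, G) = G*(-2*G) + w = -2*G**2 + w = w - 2*G**2)
K(-5, -2)*21 + F = (-5 - 2*(-2)**2)*21 - 13 = (-5 - 2*4)*21 - 13 = (-5 - 8)*21 - 13 = -13*21 - 13 = -273 - 13 = -286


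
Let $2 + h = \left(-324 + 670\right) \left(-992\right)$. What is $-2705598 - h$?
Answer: $-2362364$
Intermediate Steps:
$h = -343234$ ($h = -2 + \left(-324 + 670\right) \left(-992\right) = -2 + 346 \left(-992\right) = -2 - 343232 = -343234$)
$-2705598 - h = -2705598 - -343234 = -2705598 + 343234 = -2362364$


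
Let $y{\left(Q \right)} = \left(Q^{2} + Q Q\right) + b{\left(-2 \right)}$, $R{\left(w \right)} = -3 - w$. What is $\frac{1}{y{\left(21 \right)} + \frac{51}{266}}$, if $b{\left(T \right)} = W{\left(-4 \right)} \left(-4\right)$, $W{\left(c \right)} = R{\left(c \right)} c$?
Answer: $\frac{266}{238919} \approx 0.0011133$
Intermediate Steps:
$W{\left(c \right)} = c \left(-3 - c\right)$ ($W{\left(c \right)} = \left(-3 - c\right) c = c \left(-3 - c\right)$)
$b{\left(T \right)} = 16$ ($b{\left(T \right)} = \left(-1\right) \left(-4\right) \left(3 - 4\right) \left(-4\right) = \left(-1\right) \left(-4\right) \left(-1\right) \left(-4\right) = \left(-4\right) \left(-4\right) = 16$)
$y{\left(Q \right)} = 16 + 2 Q^{2}$ ($y{\left(Q \right)} = \left(Q^{2} + Q Q\right) + 16 = \left(Q^{2} + Q^{2}\right) + 16 = 2 Q^{2} + 16 = 16 + 2 Q^{2}$)
$\frac{1}{y{\left(21 \right)} + \frac{51}{266}} = \frac{1}{\left(16 + 2 \cdot 21^{2}\right) + \frac{51}{266}} = \frac{1}{\left(16 + 2 \cdot 441\right) + 51 \cdot \frac{1}{266}} = \frac{1}{\left(16 + 882\right) + \frac{51}{266}} = \frac{1}{898 + \frac{51}{266}} = \frac{1}{\frac{238919}{266}} = \frac{266}{238919}$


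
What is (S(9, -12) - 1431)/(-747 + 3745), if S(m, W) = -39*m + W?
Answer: -897/1499 ≈ -0.59840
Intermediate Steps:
S(m, W) = W - 39*m
(S(9, -12) - 1431)/(-747 + 3745) = ((-12 - 39*9) - 1431)/(-747 + 3745) = ((-12 - 351) - 1431)/2998 = (-363 - 1431)*(1/2998) = -1794*1/2998 = -897/1499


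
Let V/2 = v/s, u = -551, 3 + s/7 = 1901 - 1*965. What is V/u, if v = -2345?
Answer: 670/514083 ≈ 0.0013033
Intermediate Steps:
s = 6531 (s = -21 + 7*(1901 - 1*965) = -21 + 7*(1901 - 965) = -21 + 7*936 = -21 + 6552 = 6531)
V = -670/933 (V = 2*(-2345/6531) = 2*(-2345*1/6531) = 2*(-335/933) = -670/933 ≈ -0.71811)
V/u = -670/933/(-551) = -670/933*(-1/551) = 670/514083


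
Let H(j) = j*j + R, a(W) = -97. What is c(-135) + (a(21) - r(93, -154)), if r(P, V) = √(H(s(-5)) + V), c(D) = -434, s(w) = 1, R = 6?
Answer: -531 - 7*I*√3 ≈ -531.0 - 12.124*I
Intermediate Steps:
H(j) = 6 + j² (H(j) = j*j + 6 = j² + 6 = 6 + j²)
r(P, V) = √(7 + V) (r(P, V) = √((6 + 1²) + V) = √((6 + 1) + V) = √(7 + V))
c(-135) + (a(21) - r(93, -154)) = -434 + (-97 - √(7 - 154)) = -434 + (-97 - √(-147)) = -434 + (-97 - 7*I*√3) = -531 - 7*I*√3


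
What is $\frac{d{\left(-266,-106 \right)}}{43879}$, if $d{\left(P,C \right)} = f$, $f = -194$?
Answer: $- \frac{194}{43879} \approx -0.0044212$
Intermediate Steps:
$d{\left(P,C \right)} = -194$
$\frac{d{\left(-266,-106 \right)}}{43879} = - \frac{194}{43879}$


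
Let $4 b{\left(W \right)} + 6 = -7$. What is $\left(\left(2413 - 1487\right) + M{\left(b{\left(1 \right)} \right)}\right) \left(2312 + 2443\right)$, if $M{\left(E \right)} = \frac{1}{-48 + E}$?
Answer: $\frac{180524526}{41} \approx 4.403 \cdot 10^{6}$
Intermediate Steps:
$b{\left(W \right)} = - \frac{13}{4}$ ($b{\left(W \right)} = - \frac{3}{2} + \frac{1}{4} \left(-7\right) = - \frac{3}{2} - \frac{7}{4} = - \frac{13}{4}$)
$\left(\left(2413 - 1487\right) + M{\left(b{\left(1 \right)} \right)}\right) \left(2312 + 2443\right) = \left(\left(2413 - 1487\right) + \frac{1}{-48 - \frac{13}{4}}\right) \left(2312 + 2443\right) = \left(926 + \frac{1}{- \frac{205}{4}}\right) 4755 = \left(926 - \frac{4}{205}\right) 4755 = \frac{189826}{205} \cdot 4755 = \frac{180524526}{41}$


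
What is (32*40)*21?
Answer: 26880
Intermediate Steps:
(32*40)*21 = 1280*21 = 26880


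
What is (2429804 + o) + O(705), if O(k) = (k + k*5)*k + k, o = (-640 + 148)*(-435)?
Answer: 5626679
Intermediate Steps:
o = 214020 (o = -492*(-435) = 214020)
O(k) = k + 6*k² (O(k) = (k + 5*k)*k + k = (6*k)*k + k = 6*k² + k = k + 6*k²)
(2429804 + o) + O(705) = (2429804 + 214020) + 705*(1 + 6*705) = 2643824 + 705*(1 + 4230) = 2643824 + 705*4231 = 2643824 + 2982855 = 5626679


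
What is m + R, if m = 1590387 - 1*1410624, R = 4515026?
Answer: 4694789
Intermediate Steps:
m = 179763 (m = 1590387 - 1410624 = 179763)
m + R = 179763 + 4515026 = 4694789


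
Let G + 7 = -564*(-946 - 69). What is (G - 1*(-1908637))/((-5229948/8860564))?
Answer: -1831988061230/435829 ≈ -4.2035e+6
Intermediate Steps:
G = 572453 (G = -7 - 564*(-946 - 69) = -7 - 564*(-1015) = -7 + 572460 = 572453)
(G - 1*(-1908637))/((-5229948/8860564)) = (572453 - 1*(-1908637))/((-5229948/8860564)) = (572453 + 1908637)/((-5229948*1/8860564)) = 2481090/(-1307487/2215141) = 2481090*(-2215141/1307487) = -1831988061230/435829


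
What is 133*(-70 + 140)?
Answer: 9310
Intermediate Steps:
133*(-70 + 140) = 133*70 = 9310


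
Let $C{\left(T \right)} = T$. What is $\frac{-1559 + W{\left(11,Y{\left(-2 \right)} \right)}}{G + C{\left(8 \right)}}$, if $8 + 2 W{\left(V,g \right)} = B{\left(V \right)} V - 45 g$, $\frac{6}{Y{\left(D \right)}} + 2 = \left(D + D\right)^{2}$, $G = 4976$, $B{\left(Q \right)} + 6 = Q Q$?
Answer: $- \frac{6581}{34888} \approx -0.18863$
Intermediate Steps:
$B{\left(Q \right)} = -6 + Q^{2}$ ($B{\left(Q \right)} = -6 + Q Q = -6 + Q^{2}$)
$Y{\left(D \right)} = \frac{6}{-2 + 4 D^{2}}$ ($Y{\left(D \right)} = \frac{6}{-2 + \left(D + D\right)^{2}} = \frac{6}{-2 + \left(2 D\right)^{2}} = \frac{6}{-2 + 4 D^{2}}$)
$W{\left(V,g \right)} = -4 - \frac{45 g}{2} + \frac{V \left(-6 + V^{2}\right)}{2}$ ($W{\left(V,g \right)} = -4 + \frac{\left(-6 + V^{2}\right) V - 45 g}{2} = -4 + \frac{V \left(-6 + V^{2}\right) - 45 g}{2} = -4 + \frac{- 45 g + V \left(-6 + V^{2}\right)}{2} = -4 + \left(- \frac{45 g}{2} + \frac{V \left(-6 + V^{2}\right)}{2}\right) = -4 - \frac{45 g}{2} + \frac{V \left(-6 + V^{2}\right)}{2}$)
$\frac{-1559 + W{\left(11,Y{\left(-2 \right)} \right)}}{G + C{\left(8 \right)}} = \frac{-1559 - \left(4 - \frac{11 \left(-6 + 11^{2}\right)}{2} + \frac{45}{2} \cdot 3 \frac{1}{-1 + 2 \left(-2\right)^{2}}\right)}{4976 + 8} = \frac{-1559 - \left(4 - \frac{11 \left(-6 + 121\right)}{2} + \frac{45}{2} \cdot 3 \frac{1}{-1 + 2 \cdot 4}\right)}{4984} = \left(-1559 - \left(4 - \frac{1265}{2} + \frac{45}{2} \cdot 3 \frac{1}{-1 + 8}\right)\right) \frac{1}{4984} = \left(-1559 - \left(- \frac{1257}{2} + \frac{45}{2} \cdot 3 \cdot \frac{1}{7}\right)\right) \frac{1}{4984} = \left(-1559 - - \frac{4332}{7}\right) \frac{1}{4984} = \left(-1559 + \frac{4332}{7}\right) \frac{1}{4984} = \left(- \frac{6581}{7}\right) \frac{1}{4984} = - \frac{6581}{34888}$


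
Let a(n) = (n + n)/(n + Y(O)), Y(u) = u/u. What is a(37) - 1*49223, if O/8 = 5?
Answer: -935200/19 ≈ -49221.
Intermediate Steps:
O = 40 (O = 8*5 = 40)
Y(u) = 1
a(n) = 2*n/(1 + n) (a(n) = (n + n)/(n + 1) = (2*n)/(1 + n) = 2*n/(1 + n))
a(37) - 1*49223 = 2*37/(1 + 37) - 1*49223 = 2*37/38 - 49223 = 2*37*(1/38) - 49223 = 37/19 - 49223 = -935200/19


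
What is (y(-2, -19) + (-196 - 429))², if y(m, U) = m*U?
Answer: 344569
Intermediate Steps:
y(m, U) = U*m
(y(-2, -19) + (-196 - 429))² = (-19*(-2) + (-196 - 429))² = (38 - 625)² = (-587)² = 344569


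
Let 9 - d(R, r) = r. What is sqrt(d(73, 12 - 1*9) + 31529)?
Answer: sqrt(31535) ≈ 177.58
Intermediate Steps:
d(R, r) = 9 - r
sqrt(d(73, 12 - 1*9) + 31529) = sqrt((9 - (12 - 1*9)) + 31529) = sqrt((9 - (12 - 9)) + 31529) = sqrt((9 - 1*3) + 31529) = sqrt((9 - 3) + 31529) = sqrt(6 + 31529) = sqrt(31535)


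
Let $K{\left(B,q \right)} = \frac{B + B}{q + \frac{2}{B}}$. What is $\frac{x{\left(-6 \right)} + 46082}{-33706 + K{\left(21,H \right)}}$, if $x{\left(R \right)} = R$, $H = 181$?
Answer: $- \frac{43806757}{32045759} \approx -1.367$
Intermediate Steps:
$K{\left(B,q \right)} = \frac{2 B}{q + \frac{2}{B}}$
$\frac{x{\left(-6 \right)} + 46082}{-33706 + K{\left(21,H \right)}} = \frac{-6 + 46082}{-33706 + \frac{2 \cdot 21^{2}}{2 + 21 \cdot 181}} = \frac{46076}{-33706 + 2 \cdot 441 \frac{1}{2 + 3801}} = \frac{46076}{-33706 + 2 \cdot 441 \cdot \frac{1}{3803}} = \frac{46076}{-33706 + \frac{882}{3803}} = \frac{46076}{- \frac{128183036}{3803}} = 46076 \left(- \frac{3803}{128183036}\right) = - \frac{43806757}{32045759}$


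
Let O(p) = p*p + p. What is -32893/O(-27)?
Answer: -32893/702 ≈ -46.856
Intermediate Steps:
O(p) = p + p² (O(p) = p² + p = p + p²)
-32893/O(-27) = -32893*(-1/(27*(1 - 27))) = -32893/((-27*(-26))) = -32893/702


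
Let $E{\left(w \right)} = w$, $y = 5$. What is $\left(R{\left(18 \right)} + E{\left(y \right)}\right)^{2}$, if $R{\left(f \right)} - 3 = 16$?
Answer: $576$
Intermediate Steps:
$R{\left(f \right)} = 19$ ($R{\left(f \right)} = 3 + 16 = 19$)
$\left(R{\left(18 \right)} + E{\left(y \right)}\right)^{2} = \left(19 + 5\right)^{2} = 24^{2} = 576$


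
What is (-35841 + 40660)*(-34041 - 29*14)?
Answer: -166000093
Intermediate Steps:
(-35841 + 40660)*(-34041 - 29*14) = 4819*(-34041 - 406) = 4819*(-34447) = -166000093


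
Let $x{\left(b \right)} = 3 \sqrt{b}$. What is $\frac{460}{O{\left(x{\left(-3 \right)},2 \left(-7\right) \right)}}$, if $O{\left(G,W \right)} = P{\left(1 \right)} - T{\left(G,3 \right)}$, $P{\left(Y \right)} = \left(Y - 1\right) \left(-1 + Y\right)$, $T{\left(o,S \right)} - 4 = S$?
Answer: $- \frac{460}{7} \approx -65.714$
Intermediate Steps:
$T{\left(o,S \right)} = 4 + S$
$P{\left(Y \right)} = \left(-1 + Y\right)^{2}$ ($P{\left(Y \right)} = \left(-1 + Y\right) \left(-1 + Y\right) = \left(-1 + Y\right)^{2}$)
$O{\left(G,W \right)} = -7$ ($O{\left(G,W \right)} = \left(-1 + 1\right)^{2} - \left(4 + 3\right) = 0^{2} - 7 = 0 - 7 = -7$)
$\frac{460}{O{\left(x{\left(-3 \right)},2 \left(-7\right) \right)}} = \frac{460}{-7} = 460 \left(- \frac{1}{7}\right) = - \frac{460}{7}$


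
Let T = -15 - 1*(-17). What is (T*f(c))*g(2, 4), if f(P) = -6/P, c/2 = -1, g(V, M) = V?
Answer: 12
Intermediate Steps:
c = -2 (c = 2*(-1) = -2)
T = 2 (T = -15 + 17 = 2)
(T*f(c))*g(2, 4) = (2*(-6/(-2)))*2 = (2*(-6*(-1/2)))*2 = (2*3)*2 = 6*2 = 12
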